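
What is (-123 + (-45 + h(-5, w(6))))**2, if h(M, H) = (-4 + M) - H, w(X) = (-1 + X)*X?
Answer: 42849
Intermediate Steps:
w(X) = X*(-1 + X)
h(M, H) = -4 + M - H
(-123 + (-45 + h(-5, w(6))))**2 = (-123 + (-45 + (-4 - 5 - 6*(-1 + 6))))**2 = (-123 + (-45 + (-4 - 5 - 6*5)))**2 = (-123 + (-45 + (-4 - 5 - 1*30)))**2 = (-123 + (-45 + (-4 - 5 - 30)))**2 = (-123 + (-45 - 39))**2 = (-123 - 84)**2 = (-207)**2 = 42849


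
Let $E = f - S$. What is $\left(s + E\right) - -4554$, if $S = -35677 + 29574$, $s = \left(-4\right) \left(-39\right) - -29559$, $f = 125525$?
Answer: $165897$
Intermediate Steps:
$s = 29715$ ($s = 156 + 29559 = 29715$)
$S = -6103$
$E = 131628$ ($E = 125525 - -6103 = 125525 + 6103 = 131628$)
$\left(s + E\right) - -4554 = \left(29715 + 131628\right) - -4554 = 161343 + 4554 = 165897$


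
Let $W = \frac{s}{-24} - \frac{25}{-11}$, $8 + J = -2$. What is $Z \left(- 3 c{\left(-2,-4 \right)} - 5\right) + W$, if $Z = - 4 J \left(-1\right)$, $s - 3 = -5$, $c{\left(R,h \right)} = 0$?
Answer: $\frac{26711}{132} \approx 202.36$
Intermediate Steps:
$J = -10$ ($J = -8 - 2 = -10$)
$s = -2$ ($s = 3 - 5 = -2$)
$W = \frac{311}{132}$ ($W = - \frac{2}{-24} - \frac{25}{-11} = \left(-2\right) \left(- \frac{1}{24}\right) - - \frac{25}{11} = \frac{1}{12} + \frac{25}{11} = \frac{311}{132} \approx 2.3561$)
$Z = -40$ ($Z = \left(-4\right) \left(-10\right) \left(-1\right) = 40 \left(-1\right) = -40$)
$Z \left(- 3 c{\left(-2,-4 \right)} - 5\right) + W = - 40 \left(\left(-3\right) 0 - 5\right) + \frac{311}{132} = - 40 \left(0 - 5\right) + \frac{311}{132} = \left(-40\right) \left(-5\right) + \frac{311}{132} = 200 + \frac{311}{132} = \frac{26711}{132}$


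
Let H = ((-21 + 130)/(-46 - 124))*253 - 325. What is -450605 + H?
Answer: -76685677/170 ≈ -4.5109e+5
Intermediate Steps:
H = -82827/170 (H = (109/(-170))*253 - 325 = (109*(-1/170))*253 - 325 = -109/170*253 - 325 = -27577/170 - 325 = -82827/170 ≈ -487.22)
-450605 + H = -450605 - 82827/170 = -76685677/170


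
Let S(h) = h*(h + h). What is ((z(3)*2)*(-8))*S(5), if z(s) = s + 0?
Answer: -2400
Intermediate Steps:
z(s) = s
S(h) = 2*h² (S(h) = h*(2*h) = 2*h²)
((z(3)*2)*(-8))*S(5) = ((3*2)*(-8))*(2*5²) = (6*(-8))*(2*25) = -48*50 = -2400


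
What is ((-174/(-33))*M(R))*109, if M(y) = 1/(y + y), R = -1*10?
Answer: -3161/110 ≈ -28.736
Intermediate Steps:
R = -10
M(y) = 1/(2*y)
((-174/(-33))*M(R))*109 = ((-174/(-33))*((½)/(-10)))*109 = ((-174*(-1/33))*((½)*(-⅒)))*109 = ((58/11)*(-1/20))*109 = -29/110*109 = -3161/110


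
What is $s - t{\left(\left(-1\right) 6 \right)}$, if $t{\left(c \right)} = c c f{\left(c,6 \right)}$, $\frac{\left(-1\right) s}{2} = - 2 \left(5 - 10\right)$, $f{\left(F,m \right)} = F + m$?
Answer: $-20$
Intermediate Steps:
$s = -20$ ($s = - 2 \left(- 2 \left(5 - 10\right)\right) = - 2 \left(\left(-2\right) \left(-5\right)\right) = \left(-2\right) 10 = -20$)
$t{\left(c \right)} = c^{2} \left(6 + c\right)$ ($t{\left(c \right)} = c c \left(c + 6\right) = c^{2} \left(6 + c\right)$)
$s - t{\left(\left(-1\right) 6 \right)} = -20 - \left(\left(-1\right) 6\right)^{2} \left(6 - 6\right) = -20 - \left(-6\right)^{2} \left(6 - 6\right) = -20 - 36 \cdot 0 = -20 - 0 = -20 + 0 = -20$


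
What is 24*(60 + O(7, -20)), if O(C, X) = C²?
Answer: 2616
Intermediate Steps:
24*(60 + O(7, -20)) = 24*(60 + 7²) = 24*(60 + 49) = 24*109 = 2616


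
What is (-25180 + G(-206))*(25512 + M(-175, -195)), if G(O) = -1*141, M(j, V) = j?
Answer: -641558177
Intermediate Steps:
G(O) = -141
(-25180 + G(-206))*(25512 + M(-175, -195)) = (-25180 - 141)*(25512 - 175) = -25321*25337 = -641558177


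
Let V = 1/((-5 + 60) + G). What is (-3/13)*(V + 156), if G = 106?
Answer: -75351/2093 ≈ -36.001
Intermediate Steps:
V = 1/161 (V = 1/((-5 + 60) + 106) = 1/(55 + 106) = 1/161 ≈ 0.0062112)
(-3/13)*(V + 156) = (-3/13)*(1/161 + 156) = -3/13*(25117/161) = -1*3/13*(25117/161) = -3/13*25117/161 = -75351/2093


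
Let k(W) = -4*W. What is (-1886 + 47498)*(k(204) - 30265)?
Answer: -1417666572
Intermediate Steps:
(-1886 + 47498)*(k(204) - 30265) = (-1886 + 47498)*(-4*204 - 30265) = 45612*(-816 - 30265) = 45612*(-31081) = -1417666572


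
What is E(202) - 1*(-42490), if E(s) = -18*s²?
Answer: -691982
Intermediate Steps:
E(202) - 1*(-42490) = -18*202² - 1*(-42490) = -18*40804 + 42490 = -734472 + 42490 = -691982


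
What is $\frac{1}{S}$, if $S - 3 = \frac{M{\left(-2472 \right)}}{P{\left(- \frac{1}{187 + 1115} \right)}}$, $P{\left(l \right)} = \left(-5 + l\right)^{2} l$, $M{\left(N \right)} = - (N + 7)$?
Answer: $- \frac{2493713}{320030082021} \approx -7.7921 \cdot 10^{-6}$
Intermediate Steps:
$M{\left(N \right)} = -7 - N$ ($M{\left(N \right)} = - (7 + N) = -7 - N$)
$P{\left(l \right)} = l \left(-5 + l\right)^{2}$
$S = - \frac{320030082021}{2493713}$ ($S = 3 + \frac{-7 - -2472}{- \frac{1}{187 + 1115} \left(-5 - \frac{1}{187 + 1115}\right)^{2}} = 3 + \frac{-7 + 2472}{- \frac{1}{1302} \left(-5 - \frac{1}{1302}\right)^{2}} = 3 + \frac{2465}{\left(-1\right) \frac{1}{1302} \left(-5 - \frac{1}{1302}\right)^{2}} = 3 + \frac{2465}{\left(- \frac{1}{1302}\right) \left(-5 - \frac{1}{1302}\right)^{2}} = 3 + \frac{2465}{\left(- \frac{1}{1302}\right) \left(- \frac{6511}{1302}\right)^{2}} = 3 + \frac{2465}{\left(- \frac{1}{1302}\right) \frac{42393121}{1695204}} = 3 + \frac{2465}{- \frac{42393121}{2207155608}} = 3 + 2465 \left(- \frac{2207155608}{42393121}\right) = 3 - \frac{320037563160}{2493713} = - \frac{320030082021}{2493713} \approx -1.2833 \cdot 10^{5}$)
$\frac{1}{S} = \frac{1}{- \frac{320030082021}{2493713}} = - \frac{2493713}{320030082021}$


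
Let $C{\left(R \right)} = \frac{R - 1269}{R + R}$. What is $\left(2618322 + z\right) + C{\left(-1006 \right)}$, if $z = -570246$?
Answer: $\frac{4120731187}{2012} \approx 2.0481 \cdot 10^{6}$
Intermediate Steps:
$C{\left(R \right)} = \frac{-1269 + R}{2 R}$
$\left(2618322 + z\right) + C{\left(-1006 \right)} = \left(2618322 - 570246\right) + \frac{-1269 - 1006}{2 \left(-1006\right)} = 2048076 + \frac{1}{2} \left(- \frac{1}{1006}\right) \left(-2275\right) = 2048076 + \frac{2275}{2012} = \frac{4120731187}{2012}$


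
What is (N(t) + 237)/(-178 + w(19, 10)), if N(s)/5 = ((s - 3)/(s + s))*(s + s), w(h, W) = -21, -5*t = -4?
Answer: -226/199 ≈ -1.1357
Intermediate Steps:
t = ⅘ (t = -⅕*(-4) = ⅘ ≈ 0.80000)
N(s) = -15 + 5*s (N(s) = 5*(((s - 3)/(s + s))*(s + s)) = 5*(((-3 + s)/((2*s)))*(2*s)) = 5*(((-3 + s)*(1/(2*s)))*(2*s)) = 5*(((-3 + s)/(2*s))*(2*s)) = 5*(-3 + s) = -15 + 5*s)
(N(t) + 237)/(-178 + w(19, 10)) = ((-15 + 5*(⅘)) + 237)/(-178 - 21) = ((-15 + 4) + 237)/(-199) = (-11 + 237)*(-1/199) = 226*(-1/199) = -226/199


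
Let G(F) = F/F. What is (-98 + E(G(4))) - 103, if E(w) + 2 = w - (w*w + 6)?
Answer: -209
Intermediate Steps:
G(F) = 1
E(w) = -8 + w - w**2 (E(w) = -2 + (w - (w*w + 6)) = -2 + (w - (w**2 + 6)) = -2 + (w - (6 + w**2)) = -2 + (w + (-6 - w**2)) = -2 + (-6 + w - w**2) = -8 + w - w**2)
(-98 + E(G(4))) - 103 = (-98 + (-8 + 1 - 1*1**2)) - 103 = (-98 + (-8 + 1 - 1*1)) - 103 = (-98 + (-8 + 1 - 1)) - 103 = (-98 - 8) - 103 = -106 - 103 = -209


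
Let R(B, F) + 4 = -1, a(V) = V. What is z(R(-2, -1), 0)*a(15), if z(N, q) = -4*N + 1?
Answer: 315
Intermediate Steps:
R(B, F) = -5 (R(B, F) = -4 - 1 = -5)
z(N, q) = 1 - 4*N
z(R(-2, -1), 0)*a(15) = (1 - 4*(-5))*15 = (1 + 20)*15 = 21*15 = 315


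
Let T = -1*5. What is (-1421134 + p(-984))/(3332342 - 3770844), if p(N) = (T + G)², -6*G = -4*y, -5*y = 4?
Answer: 319748261/98662950 ≈ 3.2408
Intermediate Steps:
y = -⅘ (y = -⅕*4 = -⅘ ≈ -0.80000)
T = -5
G = -8/15 (G = -(-2)*(-4)/(3*5) = -⅙*16/5 = -8/15 ≈ -0.53333)
p(N) = 6889/225 (p(N) = (-5 - 8/15)² = (-83/15)² = 6889/225)
(-1421134 + p(-984))/(3332342 - 3770844) = (-1421134 + 6889/225)/(3332342 - 3770844) = -319748261/225/(-438502) = -319748261/225*(-1/438502) = 319748261/98662950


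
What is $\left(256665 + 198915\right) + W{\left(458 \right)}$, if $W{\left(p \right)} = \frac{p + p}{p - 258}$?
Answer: $\frac{22779229}{50} \approx 4.5558 \cdot 10^{5}$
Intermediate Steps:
$W{\left(p \right)} = \frac{2 p}{-258 + p}$
$\left(256665 + 198915\right) + W{\left(458 \right)} = \left(256665 + 198915\right) + 2 \cdot 458 \frac{1}{-258 + 458} = 455580 + 2 \cdot 458 \cdot \frac{1}{200} = 455580 + \frac{229}{50} = \frac{22779229}{50}$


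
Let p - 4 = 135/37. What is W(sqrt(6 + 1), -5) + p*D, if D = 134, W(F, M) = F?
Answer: 37922/37 + sqrt(7) ≈ 1027.6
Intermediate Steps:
p = 283/37 (p = 4 + 135/37 = 283/37 ≈ 7.6487)
W(sqrt(6 + 1), -5) + p*D = sqrt(6 + 1) + (283/37)*134 = sqrt(7) + 37922/37 = 37922/37 + sqrt(7)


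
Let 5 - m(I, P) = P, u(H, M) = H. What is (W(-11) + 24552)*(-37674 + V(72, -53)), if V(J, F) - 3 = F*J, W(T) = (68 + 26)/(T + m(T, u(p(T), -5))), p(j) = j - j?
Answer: -1017938861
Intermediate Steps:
p(j) = 0
m(I, P) = 5 - P
W(T) = 94/(5 + T) (W(T) = (68 + 26)/(T + (5 - 1*0)) = 94/(T + (5 + 0)) = 94/(T + 5) = 94/(5 + T))
V(J, F) = 3 + F*J
(W(-11) + 24552)*(-37674 + V(72, -53)) = (94/(5 - 11) + 24552)*(-37674 + (3 - 53*72)) = (94/(-6) + 24552)*(-37674 + (3 - 3816)) = (94*(-1/6) + 24552)*(-37674 - 3813) = (-47/3 + 24552)*(-41487) = (73609/3)*(-41487) = -1017938861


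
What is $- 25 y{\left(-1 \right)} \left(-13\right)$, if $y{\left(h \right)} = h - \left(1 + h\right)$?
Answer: $-325$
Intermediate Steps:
$y{\left(h \right)} = -1$
$- 25 y{\left(-1 \right)} \left(-13\right) = \left(-25\right) \left(-1\right) \left(-13\right) = 25 \left(-13\right) = -325$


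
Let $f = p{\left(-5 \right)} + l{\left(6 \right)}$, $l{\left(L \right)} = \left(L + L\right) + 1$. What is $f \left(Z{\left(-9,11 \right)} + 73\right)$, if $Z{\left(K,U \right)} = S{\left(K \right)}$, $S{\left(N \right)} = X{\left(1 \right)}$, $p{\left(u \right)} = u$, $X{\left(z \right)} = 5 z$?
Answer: $624$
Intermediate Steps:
$S{\left(N \right)} = 5$ ($S{\left(N \right)} = 5 \cdot 1 = 5$)
$Z{\left(K,U \right)} = 5$
$l{\left(L \right)} = 1 + 2 L$ ($l{\left(L \right)} = 2 L + 1 = 1 + 2 L$)
$f = 8$ ($f = -5 + \left(1 + 2 \cdot 6\right) = -5 + \left(1 + 12\right) = -5 + 13 = 8$)
$f \left(Z{\left(-9,11 \right)} + 73\right) = 8 \left(5 + 73\right) = 8 \cdot 78 = 624$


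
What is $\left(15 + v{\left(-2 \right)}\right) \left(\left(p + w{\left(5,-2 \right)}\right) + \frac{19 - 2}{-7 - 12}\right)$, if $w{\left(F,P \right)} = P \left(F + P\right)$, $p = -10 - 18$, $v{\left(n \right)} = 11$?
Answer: $- \frac{17238}{19} \approx -907.26$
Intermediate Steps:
$p = -28$ ($p = -10 - 18 = -28$)
$\left(15 + v{\left(-2 \right)}\right) \left(\left(p + w{\left(5,-2 \right)}\right) + \frac{19 - 2}{-7 - 12}\right) = \left(15 + 11\right) \left(\left(-28 - 2 \left(5 - 2\right)\right) + \frac{19 - 2}{-7 - 12}\right) = 26 \left(\left(-28 - 6\right) + \frac{17}{-19}\right) = 26 \left(\left(-28 - 6\right) + 17 \left(- \frac{1}{19}\right)\right) = 26 \left(-34 - \frac{17}{19}\right) = 26 \left(- \frac{663}{19}\right) = - \frac{17238}{19}$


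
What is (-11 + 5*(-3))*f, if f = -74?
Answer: 1924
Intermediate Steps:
(-11 + 5*(-3))*f = (-11 + 5*(-3))*(-74) = (-11 - 15)*(-74) = -26*(-74) = 1924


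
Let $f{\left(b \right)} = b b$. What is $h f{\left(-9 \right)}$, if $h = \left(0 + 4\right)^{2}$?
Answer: $1296$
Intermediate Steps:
$f{\left(b \right)} = b^{2}$
$h = 16$ ($h = 4^{2} = 16$)
$h f{\left(-9 \right)} = 16 \left(-9\right)^{2} = 16 \cdot 81 = 1296$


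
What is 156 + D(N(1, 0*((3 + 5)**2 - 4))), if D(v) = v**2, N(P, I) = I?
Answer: 156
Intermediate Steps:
156 + D(N(1, 0*((3 + 5)**2 - 4))) = 156 + (0*((3 + 5)**2 - 4))**2 = 156 + (0*(8**2 - 4))**2 = 156 + (0*(64 - 4))**2 = 156 + (0*60)**2 = 156 + 0**2 = 156 + 0 = 156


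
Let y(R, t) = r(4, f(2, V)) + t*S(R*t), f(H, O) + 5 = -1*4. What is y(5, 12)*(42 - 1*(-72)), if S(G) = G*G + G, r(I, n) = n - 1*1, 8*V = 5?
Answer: 5005740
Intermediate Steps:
V = 5/8 (V = (1/8)*5 = 5/8 ≈ 0.62500)
f(H, O) = -9 (f(H, O) = -5 - 1*4 = -5 - 4 = -9)
r(I, n) = -1 + n (r(I, n) = n - 1 = -1 + n)
S(G) = G + G**2 (S(G) = G**2 + G = G + G**2)
y(R, t) = -10 + R*t**2*(1 + R*t) (y(R, t) = (-1 - 9) + t*((R*t)*(1 + R*t)) = -10 + t*(R*t*(1 + R*t)) = -10 + R*t**2*(1 + R*t))
y(5, 12)*(42 - 1*(-72)) = (-10 + 5*12**2*(1 + 5*12))*(42 - 1*(-72)) = (-10 + 5*144*(1 + 60))*(42 + 72) = (-10 + 5*144*61)*114 = (-10 + 43920)*114 = 43910*114 = 5005740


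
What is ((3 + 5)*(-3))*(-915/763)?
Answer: 21960/763 ≈ 28.781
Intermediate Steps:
((3 + 5)*(-3))*(-915/763) = (8*(-3))*(-915*1/763) = -24*(-915/763) = 21960/763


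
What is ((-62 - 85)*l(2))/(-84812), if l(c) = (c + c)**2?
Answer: 84/3029 ≈ 0.027732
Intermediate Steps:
l(c) = 4*c**2 (l(c) = (2*c)**2 = 4*c**2)
((-62 - 85)*l(2))/(-84812) = ((-62 - 85)*(4*2**2))/(-84812) = -588*4*(-1/84812) = -147*16*(-1/84812) = -2352*(-1/84812) = 84/3029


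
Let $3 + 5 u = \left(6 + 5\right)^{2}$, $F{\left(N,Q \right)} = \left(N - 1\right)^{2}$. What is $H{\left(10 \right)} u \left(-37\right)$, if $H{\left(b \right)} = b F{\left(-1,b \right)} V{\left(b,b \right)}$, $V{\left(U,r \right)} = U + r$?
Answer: $-698560$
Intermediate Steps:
$F{\left(N,Q \right)} = \left(-1 + N\right)^{2}$
$u = \frac{118}{5}$ ($u = - \frac{3}{5} + \frac{\left(6 + 5\right)^{2}}{5} = - \frac{3}{5} + \frac{11^{2}}{5} = - \frac{3}{5} + \frac{1}{5} \cdot 121 = - \frac{3}{5} + \frac{121}{5} = \frac{118}{5} \approx 23.6$)
$H{\left(b \right)} = 8 b^{2}$ ($H{\left(b \right)} = b \left(-1 - 1\right)^{2} \left(b + b\right) = b \left(-2\right)^{2} \cdot 2 b = b 4 \cdot 2 b = 4 b 2 b = 8 b^{2}$)
$H{\left(10 \right)} u \left(-37\right) = 8 \cdot 10^{2} \cdot \frac{118}{5} \left(-37\right) = 8 \cdot 100 \cdot \frac{118}{5} \left(-37\right) = 800 \cdot \frac{118}{5} \left(-37\right) = 18880 \left(-37\right) = -698560$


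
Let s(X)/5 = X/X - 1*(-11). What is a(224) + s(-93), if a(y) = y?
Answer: 284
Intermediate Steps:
s(X) = 60 (s(X) = 5*(X/X - 1*(-11)) = 5*(1 + 11) = 5*12 = 60)
a(224) + s(-93) = 224 + 60 = 284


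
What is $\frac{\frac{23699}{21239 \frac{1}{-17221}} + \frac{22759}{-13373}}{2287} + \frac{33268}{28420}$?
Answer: $- \frac{33378556615128227}{4615227953537845} \approx -7.2323$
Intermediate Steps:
$\frac{\frac{23699}{21239 \frac{1}{-17221}} + \frac{22759}{-13373}}{2287} + \frac{33268}{28420} = \left(\frac{23699}{21239 \left(- \frac{1}{17221}\right)} + 22759 \left(- \frac{1}{13373}\right)\right) \frac{1}{2287} + 33268 \cdot \frac{1}{28420} = \left(\frac{23699}{- \frac{21239}{17221}} - \frac{22759}{13373}\right) \frac{1}{2287} + \frac{8317}{7105} = \left(23699 \left(- \frac{17221}{21239}\right) - \frac{22759}{13373}\right) \frac{1}{2287} + \frac{8317}{7105} = \left(- \frac{408120479}{21239} - \frac{22759}{13373}\right) \frac{1}{2287} + \frac{8317}{7105} = \left(- \frac{5458278544068}{284029147}\right) \frac{1}{2287} + \frac{8317}{7105} = - \frac{5458278544068}{649574659189} + \frac{8317}{7105} = - \frac{33378556615128227}{4615227953537845}$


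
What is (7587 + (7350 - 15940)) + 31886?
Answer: 30883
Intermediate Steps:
(7587 + (7350 - 15940)) + 31886 = (7587 - 8590) + 31886 = -1003 + 31886 = 30883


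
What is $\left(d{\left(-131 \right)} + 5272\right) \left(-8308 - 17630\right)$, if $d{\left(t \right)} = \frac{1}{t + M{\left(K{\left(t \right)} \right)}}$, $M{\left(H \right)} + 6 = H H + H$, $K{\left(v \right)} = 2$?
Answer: $-136744938$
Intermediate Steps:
$M{\left(H \right)} = -6 + H + H^{2}$ ($M{\left(H \right)} = -6 + \left(H H + H\right) = -6 + \left(H^{2} + H\right) = -6 + \left(H + H^{2}\right) = -6 + H + H^{2}$)
$d{\left(t \right)} = \frac{1}{t}$ ($d{\left(t \right)} = \frac{1}{t + \left(-6 + 2 + 2^{2}\right)} = \frac{1}{t + \left(-6 + 2 + 4\right)} = \frac{1}{t + 0} = \frac{1}{t}$)
$\left(d{\left(-131 \right)} + 5272\right) \left(-8308 - 17630\right) = \left(\frac{1}{-131} + 5272\right) \left(-8308 - 17630\right) = \left(- \frac{1}{131} + 5272\right) \left(-25938\right) = \frac{690631}{131} \left(-25938\right) = -136744938$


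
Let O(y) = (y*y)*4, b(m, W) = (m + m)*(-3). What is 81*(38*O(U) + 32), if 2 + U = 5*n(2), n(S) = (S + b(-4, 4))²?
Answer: 140490806400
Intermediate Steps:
b(m, W) = -6*m (b(m, W) = (2*m)*(-3) = -6*m)
n(S) = (24 + S)² (n(S) = (S - 6*(-4))² = (S + 24)² = (24 + S)²)
U = 3378 (U = -2 + 5*(24 + 2)² = -2 + 5*26² = -2 + 5*676 = -2 + 3380 = 3378)
O(y) = 4*y² (O(y) = y²*4 = 4*y²)
81*(38*O(U) + 32) = 81*(38*(4*3378²) + 32) = 81*(38*(4*11410884) + 32) = 81*(38*45643536 + 32) = 81*(1734454368 + 32) = 81*1734454400 = 140490806400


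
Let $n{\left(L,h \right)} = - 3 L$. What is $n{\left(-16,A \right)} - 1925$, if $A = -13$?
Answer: $-1877$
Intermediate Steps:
$n{\left(-16,A \right)} - 1925 = \left(-3\right) \left(-16\right) - 1925 = 48 - 1925 = -1877$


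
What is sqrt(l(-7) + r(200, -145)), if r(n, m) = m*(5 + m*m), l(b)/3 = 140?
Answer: 3*I*sqrt(338770) ≈ 1746.1*I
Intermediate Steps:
l(b) = 420 (l(b) = 3*140 = 420)
r(n, m) = m*(5 + m**2)
sqrt(l(-7) + r(200, -145)) = sqrt(420 - 145*(5 + (-145)**2)) = sqrt(420 - 145*(5 + 21025)) = sqrt(420 - 145*21030) = sqrt(420 - 3049350) = sqrt(-3048930) = 3*I*sqrt(338770)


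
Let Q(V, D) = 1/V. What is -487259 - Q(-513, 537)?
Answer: -249963866/513 ≈ -4.8726e+5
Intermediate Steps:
-487259 - Q(-513, 537) = -487259 - 1/(-513) = -487259 - 1*(-1/513) = -487259 + 1/513 = -249963866/513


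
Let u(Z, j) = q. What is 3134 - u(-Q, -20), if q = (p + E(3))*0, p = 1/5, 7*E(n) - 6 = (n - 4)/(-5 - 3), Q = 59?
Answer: 3134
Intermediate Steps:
E(n) = 13/14 - n/56 (E(n) = 6/7 + ((n - 4)/(-5 - 3))/7 = 6/7 + ((-4 + n)/(-8))/7 = 6/7 + ((-4 + n)*(-⅛))/7 = 6/7 + (½ - n/8)/7 = 6/7 + (1/14 - n/56) = 13/14 - n/56)
p = ⅕ (p = 1*(⅕) = ⅕ ≈ 0.20000)
q = 0 (q = (⅕ + (13/14 - 1/56*3))*0 = (⅕ + (13/14 - 3/56))*0 = (⅕ + 7/8)*0 = (43/40)*0 = 0)
u(Z, j) = 0
3134 - u(-Q, -20) = 3134 - 1*0 = 3134 + 0 = 3134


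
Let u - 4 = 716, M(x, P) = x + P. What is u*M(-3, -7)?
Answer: -7200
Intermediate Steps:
M(x, P) = P + x
u = 720 (u = 4 + 716 = 720)
u*M(-3, -7) = 720*(-7 - 3) = 720*(-10) = -7200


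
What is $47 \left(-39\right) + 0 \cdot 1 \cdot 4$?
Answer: $-1833$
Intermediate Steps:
$47 \left(-39\right) + 0 \cdot 1 \cdot 4 = -1833 + 0 \cdot 4 = -1833 + 0 = -1833$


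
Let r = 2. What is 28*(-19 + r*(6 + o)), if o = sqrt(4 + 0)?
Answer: -84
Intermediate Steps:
o = 2 (o = sqrt(4) = 2)
28*(-19 + r*(6 + o)) = 28*(-19 + 2*(6 + 2)) = 28*(-19 + 2*8) = 28*(-19 + 16) = 28*(-3) = -84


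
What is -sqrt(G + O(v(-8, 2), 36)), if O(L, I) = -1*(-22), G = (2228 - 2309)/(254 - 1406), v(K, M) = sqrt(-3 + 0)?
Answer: -5*sqrt(226)/16 ≈ -4.6979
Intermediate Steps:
v(K, M) = I*sqrt(3) (v(K, M) = sqrt(-3) = I*sqrt(3))
G = 9/128 (G = -81/(-1152) = -81*(-1/1152) = 9/128 ≈ 0.070313)
O(L, I) = 22
-sqrt(G + O(v(-8, 2), 36)) = -sqrt(9/128 + 22) = -sqrt(2825/128) = -5*sqrt(226)/16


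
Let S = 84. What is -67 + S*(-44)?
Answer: -3763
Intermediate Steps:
-67 + S*(-44) = -67 + 84*(-44) = -67 - 3696 = -3763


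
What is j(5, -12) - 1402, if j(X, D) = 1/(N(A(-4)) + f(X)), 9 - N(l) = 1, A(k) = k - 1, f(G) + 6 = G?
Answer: -9813/7 ≈ -1401.9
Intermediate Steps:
f(G) = -6 + G
A(k) = -1 + k
N(l) = 8 (N(l) = 9 - 1*1 = 9 - 1 = 8)
j(X, D) = 1/(2 + X) (j(X, D) = 1/(8 + (-6 + X)) = 1/(2 + X))
j(5, -12) - 1402 = 1/(2 + 5) - 1402 = 1/7 - 1402 = ⅐ - 1402 = -9813/7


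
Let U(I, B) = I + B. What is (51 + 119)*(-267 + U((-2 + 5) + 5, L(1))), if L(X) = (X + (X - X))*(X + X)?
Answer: -43690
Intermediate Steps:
L(X) = 2*X² (L(X) = (X + 0)*(2*X) = X*(2*X) = 2*X²)
U(I, B) = B + I
(51 + 119)*(-267 + U((-2 + 5) + 5, L(1))) = (51 + 119)*(-267 + (2*1² + ((-2 + 5) + 5))) = 170*(-267 + (2*1 + (3 + 5))) = 170*(-267 + (2 + 8)) = 170*(-267 + 10) = 170*(-257) = -43690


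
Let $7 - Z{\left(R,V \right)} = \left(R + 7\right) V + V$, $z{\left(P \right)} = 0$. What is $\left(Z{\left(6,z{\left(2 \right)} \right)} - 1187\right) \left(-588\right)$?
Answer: $693840$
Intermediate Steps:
$Z{\left(R,V \right)} = 7 - V - V \left(7 + R\right)$ ($Z{\left(R,V \right)} = 7 - \left(\left(R + 7\right) V + V\right) = 7 - \left(\left(7 + R\right) V + V\right) = 7 - \left(V \left(7 + R\right) + V\right) = 7 - \left(V + V \left(7 + R\right)\right) = 7 - V - V \left(7 + R\right)$)
$\left(Z{\left(6,z{\left(2 \right)} \right)} - 1187\right) \left(-588\right) = \left(\left(7 - 0 - 6 \cdot 0\right) - 1187\right) \left(-588\right) = \left(\left(7 + 0 + 0\right) - 1187\right) \left(-588\right) = \left(7 - 1187\right) \left(-588\right) = \left(-1180\right) \left(-588\right) = 693840$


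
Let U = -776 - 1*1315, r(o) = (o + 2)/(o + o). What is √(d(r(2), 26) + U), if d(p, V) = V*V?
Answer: I*√1415 ≈ 37.616*I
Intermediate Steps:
r(o) = (2 + o)/(2*o) (r(o) = (2 + o)/((2*o)) = (2 + o)*(1/(2*o)) = (2 + o)/(2*o))
d(p, V) = V²
U = -2091 (U = -776 - 1315 = -2091)
√(d(r(2), 26) + U) = √(26² - 2091) = √(676 - 2091) = √(-1415) = I*√1415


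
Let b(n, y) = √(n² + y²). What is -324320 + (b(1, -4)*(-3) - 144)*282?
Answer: -364928 - 846*√17 ≈ -3.6842e+5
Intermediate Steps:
-324320 + (b(1, -4)*(-3) - 144)*282 = -324320 + (√(1² + (-4)²)*(-3) - 144)*282 = -324320 + (√(1 + 16)*(-3) - 144)*282 = -324320 + (√17*(-3) - 144)*282 = -324320 + (-3*√17 - 144)*282 = -324320 + (-144 - 3*√17)*282 = -324320 + (-40608 - 846*√17) = -364928 - 846*√17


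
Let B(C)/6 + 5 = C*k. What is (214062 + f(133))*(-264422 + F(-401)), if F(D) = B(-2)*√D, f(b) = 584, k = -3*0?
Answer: -56757124612 - 6439380*I*√401 ≈ -5.6757e+10 - 1.2895e+8*I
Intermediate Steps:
k = 0
B(C) = -30 (B(C) = -30 + 6*(C*0) = -30 + 6*0 = -30 + 0 = -30)
F(D) = -30*√D
(214062 + f(133))*(-264422 + F(-401)) = (214062 + 584)*(-264422 - 30*I*√401) = 214646*(-264422 - 30*I*√401) = -56757124612 - 6439380*I*√401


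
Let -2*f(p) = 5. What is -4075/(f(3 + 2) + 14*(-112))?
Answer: 8150/3141 ≈ 2.5947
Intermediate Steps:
f(p) = -5/2 (f(p) = -½*5 = -5/2)
-4075/(f(3 + 2) + 14*(-112)) = -4075/(-5/2 + 14*(-112)) = -4075/(-5/2 - 1568) = -4075/(-3141/2) = -4075*(-2/3141) = 8150/3141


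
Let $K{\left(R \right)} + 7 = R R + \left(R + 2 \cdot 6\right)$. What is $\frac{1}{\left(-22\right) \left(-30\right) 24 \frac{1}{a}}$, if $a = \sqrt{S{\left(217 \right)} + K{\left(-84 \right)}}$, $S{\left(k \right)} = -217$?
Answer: $\frac{13 \sqrt{10}}{7920} \approx 0.0051906$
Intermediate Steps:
$K{\left(R \right)} = 5 + R + R^{2}$ ($K{\left(R \right)} = -7 + \left(R R + \left(R + 2 \cdot 6\right)\right) = -7 + \left(R^{2} + \left(R + 12\right)\right) = -7 + \left(R^{2} + \left(12 + R\right)\right) = -7 + \left(12 + R + R^{2}\right) = 5 + R + R^{2}$)
$a = 26 \sqrt{10}$ ($a = \sqrt{-217 + \left(5 - 84 + \left(-84\right)^{2}\right)} = \sqrt{-217 + \left(5 - 84 + 7056\right)} = \sqrt{-217 + 6977} = \sqrt{6760} = 26 \sqrt{10} \approx 82.219$)
$\frac{1}{\left(-22\right) \left(-30\right) 24 \frac{1}{a}} = \frac{1}{\left(-22\right) \left(-30\right) 24 \frac{1}{26 \sqrt{10}}} = \frac{1}{660 \cdot 24 \frac{\sqrt{10}}{260}} = \frac{1}{15840 \frac{\sqrt{10}}{260}} = \frac{1}{\frac{792}{13} \sqrt{10}} = \frac{13 \sqrt{10}}{7920}$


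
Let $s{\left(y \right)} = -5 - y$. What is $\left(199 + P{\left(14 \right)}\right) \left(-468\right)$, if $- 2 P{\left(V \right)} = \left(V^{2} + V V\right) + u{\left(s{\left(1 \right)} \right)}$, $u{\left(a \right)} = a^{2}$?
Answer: $7020$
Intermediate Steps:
$P{\left(V \right)} = -18 - V^{2}$ ($P{\left(V \right)} = - \frac{\left(V^{2} + V V\right) + \left(-5 - 1\right)^{2}}{2} = - \frac{\left(V^{2} + V^{2}\right) + \left(-5 - 1\right)^{2}}{2} = - \frac{2 V^{2} + \left(-6\right)^{2}}{2} = - \frac{2 V^{2} + 36}{2} = - \frac{36 + 2 V^{2}}{2} = -18 - V^{2}$)
$\left(199 + P{\left(14 \right)}\right) \left(-468\right) = \left(199 - 214\right) \left(-468\right) = \left(-15\right) \left(-468\right) = 7020$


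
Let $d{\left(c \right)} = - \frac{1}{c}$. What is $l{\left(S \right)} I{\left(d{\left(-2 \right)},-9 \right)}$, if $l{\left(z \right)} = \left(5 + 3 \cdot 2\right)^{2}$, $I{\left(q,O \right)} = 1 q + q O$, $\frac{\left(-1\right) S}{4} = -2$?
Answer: $-484$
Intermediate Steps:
$S = 8$ ($S = \left(-4\right) \left(-2\right) = 8$)
$I{\left(q,O \right)} = q + O q$
$l{\left(z \right)} = 121$ ($l{\left(z \right)} = \left(5 + 6\right)^{2} = 11^{2} = 121$)
$l{\left(S \right)} I{\left(d{\left(-2 \right)},-9 \right)} = 121 - \frac{1}{-2} \left(1 - 9\right) = 121 \left(-1\right) \left(- \frac{1}{2}\right) \left(-8\right) = 121 \cdot \frac{1}{2} \left(-8\right) = 121 \left(-4\right) = -484$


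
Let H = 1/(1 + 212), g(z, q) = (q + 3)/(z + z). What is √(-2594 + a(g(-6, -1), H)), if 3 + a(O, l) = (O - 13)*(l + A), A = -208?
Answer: √25697882/426 ≈ 11.900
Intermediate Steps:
g(z, q) = (3 + q)/(2*z) (g(z, q) = (3 + q)/((2*z)) = (3 + q)*(1/(2*z)) = (3 + q)/(2*z))
H = 1/213 ≈ 0.0046948
a(O, l) = -3 + (-208 + l)*(-13 + O) (a(O, l) = -3 + (O - 13)*(l - 208) = -3 + (-13 + O)*(-208 + l) = -3 + (-208 + l)*(-13 + O))
√(-2594 + a(g(-6, -1), H)) = √(-2594 + (2701 - 104*(3 - 1)/(-6) - 13*1/213 + ((½)*(3 - 1)/(-6))*(1/213))) = √(-2594 + (2701 - 104*(-1)*2/6 - 13/213 + ((½)*(-⅙)*2)*(1/213))) = √(-2594 + (2701 - 208*(-⅙) - 13/213 - ⅙*1/213)) = √(-2594 + (2701 + 104/3 - 13/213 - 1/1278)) = √(-2594 + 3496103/1278) = √(180971/1278) = √25697882/426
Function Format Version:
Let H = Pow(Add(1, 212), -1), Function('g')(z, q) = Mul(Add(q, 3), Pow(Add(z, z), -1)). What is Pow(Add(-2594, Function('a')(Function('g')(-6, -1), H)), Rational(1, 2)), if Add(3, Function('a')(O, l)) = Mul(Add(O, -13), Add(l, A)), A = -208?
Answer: Mul(Rational(1, 426), Pow(25697882, Rational(1, 2))) ≈ 11.900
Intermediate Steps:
Function('g')(z, q) = Mul(Rational(1, 2), Pow(z, -1), Add(3, q)) (Function('g')(z, q) = Mul(Add(3, q), Pow(Mul(2, z), -1)) = Mul(Add(3, q), Mul(Rational(1, 2), Pow(z, -1))) = Mul(Rational(1, 2), Pow(z, -1), Add(3, q)))
H = Rational(1, 213) (H = Pow(213, -1) = Rational(1, 213) ≈ 0.0046948)
Function('a')(O, l) = Add(-3, Mul(Add(-208, l), Add(-13, O))) (Function('a')(O, l) = Add(-3, Mul(Add(O, -13), Add(l, -208))) = Add(-3, Mul(Add(-13, O), Add(-208, l))) = Add(-3, Mul(Add(-208, l), Add(-13, O))))
Pow(Add(-2594, Function('a')(Function('g')(-6, -1), H)), Rational(1, 2)) = Pow(Add(-2594, Add(2701, Mul(-208, Mul(Rational(1, 2), Pow(-6, -1), Add(3, -1))), Mul(-13, Rational(1, 213)), Mul(Mul(Rational(1, 2), Pow(-6, -1), Add(3, -1)), Rational(1, 213)))), Rational(1, 2)) = Pow(Add(-2594, Add(2701, Mul(-208, Mul(Rational(1, 2), Rational(-1, 6), 2)), Rational(-13, 213), Mul(Mul(Rational(1, 2), Rational(-1, 6), 2), Rational(1, 213)))), Rational(1, 2)) = Pow(Add(-2594, Add(2701, Mul(-208, Rational(-1, 6)), Rational(-13, 213), Mul(Rational(-1, 6), Rational(1, 213)))), Rational(1, 2)) = Pow(Add(-2594, Add(2701, Rational(104, 3), Rational(-13, 213), Rational(-1, 1278))), Rational(1, 2)) = Pow(Add(-2594, Rational(3496103, 1278)), Rational(1, 2)) = Pow(Rational(180971, 1278), Rational(1, 2)) = Mul(Rational(1, 426), Pow(25697882, Rational(1, 2)))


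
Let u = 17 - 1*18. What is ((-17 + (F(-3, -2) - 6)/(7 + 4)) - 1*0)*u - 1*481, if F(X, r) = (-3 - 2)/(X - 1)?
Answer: -20397/44 ≈ -463.57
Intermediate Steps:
F(X, r) = -5/(-1 + X)
u = -1 (u = 17 - 18 = -1)
((-17 + (F(-3, -2) - 6)/(7 + 4)) - 1*0)*u - 1*481 = ((-17 + (-5/(-1 - 3) - 6)/(7 + 4)) - 1*0)*(-1) - 1*481 = ((-17 + (-5/(-4) - 6)/11) + 0)*(-1) - 481 = ((-17 + (-5*(-¼) - 6)*(1/11)) + 0)*(-1) - 481 = ((-17 + (5/4 - 6)*(1/11)) + 0)*(-1) - 481 = ((-17 - 19/4*1/11) + 0)*(-1) - 481 = ((-17 - 19/44) + 0)*(-1) - 481 = (-767/44 + 0)*(-1) - 481 = -767/44*(-1) - 481 = 767/44 - 481 = -20397/44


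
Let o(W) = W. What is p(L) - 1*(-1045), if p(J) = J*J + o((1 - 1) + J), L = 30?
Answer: 1975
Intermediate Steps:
p(J) = J + J² (p(J) = J*J + ((1 - 1) + J) = J² + (0 + J) = J² + J = J + J²)
p(L) - 1*(-1045) = 30*(1 + 30) - 1*(-1045) = 30*31 + 1045 = 930 + 1045 = 1975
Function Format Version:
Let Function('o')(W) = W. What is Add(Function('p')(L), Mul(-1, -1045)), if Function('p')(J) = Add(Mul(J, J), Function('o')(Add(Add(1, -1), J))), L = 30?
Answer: 1975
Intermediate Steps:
Function('p')(J) = Add(J, Pow(J, 2)) (Function('p')(J) = Add(Mul(J, J), Add(Add(1, -1), J)) = Add(Pow(J, 2), Add(0, J)) = Add(Pow(J, 2), J) = Add(J, Pow(J, 2)))
Add(Function('p')(L), Mul(-1, -1045)) = Add(Mul(30, Add(1, 30)), Mul(-1, -1045)) = Add(Mul(30, 31), 1045) = Add(930, 1045) = 1975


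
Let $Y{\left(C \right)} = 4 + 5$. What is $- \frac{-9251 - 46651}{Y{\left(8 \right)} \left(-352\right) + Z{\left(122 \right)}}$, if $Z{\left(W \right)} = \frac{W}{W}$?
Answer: $- \frac{55902}{3167} \approx -17.651$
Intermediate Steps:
$Z{\left(W \right)} = 1$
$Y{\left(C \right)} = 9$
$- \frac{-9251 - 46651}{Y{\left(8 \right)} \left(-352\right) + Z{\left(122 \right)}} = - \frac{-9251 - 46651}{9 \left(-352\right) + 1} = - \frac{-55902}{-3168 + 1} = - \frac{-55902}{-3167} = - \frac{\left(-55902\right) \left(-1\right)}{3167} = \left(-1\right) \frac{55902}{3167} = - \frac{55902}{3167}$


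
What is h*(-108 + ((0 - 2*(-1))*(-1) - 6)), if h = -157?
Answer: 18212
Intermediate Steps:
h*(-108 + ((0 - 2*(-1))*(-1) - 6)) = -157*(-108 + ((0 - 2*(-1))*(-1) - 6)) = -157*(-108 + ((0 + 2)*(-1) - 6)) = -157*(-108 + (2*(-1) - 6)) = -157*(-108 + (-2 - 6)) = -157*(-108 - 8) = -157*(-116) = 18212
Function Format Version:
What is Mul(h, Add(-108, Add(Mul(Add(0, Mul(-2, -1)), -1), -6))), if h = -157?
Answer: 18212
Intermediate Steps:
Mul(h, Add(-108, Add(Mul(Add(0, Mul(-2, -1)), -1), -6))) = Mul(-157, Add(-108, Add(Mul(Add(0, Mul(-2, -1)), -1), -6))) = Mul(-157, Add(-108, Add(Mul(Add(0, 2), -1), -6))) = Mul(-157, Add(-108, Add(Mul(2, -1), -6))) = Mul(-157, Add(-108, Add(-2, -6))) = Mul(-157, Add(-108, -8)) = Mul(-157, -116) = 18212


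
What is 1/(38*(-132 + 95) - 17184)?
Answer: -1/18590 ≈ -5.3792e-5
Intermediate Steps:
1/(38*(-132 + 95) - 17184) = 1/(38*(-37) - 17184) = 1/(-1406 - 17184) = 1/(-18590) = -1/18590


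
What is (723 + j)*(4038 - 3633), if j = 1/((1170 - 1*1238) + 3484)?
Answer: 1000256445/3416 ≈ 2.9282e+5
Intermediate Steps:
j = 1/3416 (j = 1/((1170 - 1238) + 3484) = 1/(-68 + 3484) = 1/3416 ≈ 0.00029274)
(723 + j)*(4038 - 3633) = (723 + 1/3416)*(4038 - 3633) = (2469769/3416)*405 = 1000256445/3416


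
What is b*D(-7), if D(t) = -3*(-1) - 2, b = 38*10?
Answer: 380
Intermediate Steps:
b = 380
D(t) = 1 (D(t) = 3 - 2 = 1)
b*D(-7) = 380*1 = 380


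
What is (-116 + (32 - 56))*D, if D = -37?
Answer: 5180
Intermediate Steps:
(-116 + (32 - 56))*D = (-116 + (32 - 56))*(-37) = (-116 - 24)*(-37) = -140*(-37) = 5180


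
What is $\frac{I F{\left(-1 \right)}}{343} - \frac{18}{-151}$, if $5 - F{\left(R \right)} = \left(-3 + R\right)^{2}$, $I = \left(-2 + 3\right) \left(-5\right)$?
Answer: $\frac{14479}{51793} \approx 0.27956$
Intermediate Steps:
$I = -5$ ($I = 1 \left(-5\right) = -5$)
$F{\left(R \right)} = 5 - \left(-3 + R\right)^{2}$
$\frac{I F{\left(-1 \right)}}{343} - \frac{18}{-151} = \frac{\left(-5\right) \left(5 - \left(-3 - 1\right)^{2}\right)}{343} - \frac{18}{-151} = - 5 \left(5 - \left(-4\right)^{2}\right) \frac{1}{343} - - \frac{18}{151} = - 5 \left(5 - 16\right) \frac{1}{343} + \frac{18}{151} = \left(-5\right) \left(-11\right) \frac{1}{343} + \frac{18}{151} = 55 \cdot \frac{1}{343} + \frac{18}{151} = \frac{55}{343} + \frac{18}{151} = \frac{14479}{51793}$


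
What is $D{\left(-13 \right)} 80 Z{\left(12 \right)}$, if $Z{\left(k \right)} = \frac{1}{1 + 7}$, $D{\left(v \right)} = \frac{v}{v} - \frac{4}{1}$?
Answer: $-30$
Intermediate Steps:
$D{\left(v \right)} = -3$ ($D{\left(v \right)} = 1 - 4 = -3$)
$Z{\left(k \right)} = \frac{1}{8}$
$D{\left(-13 \right)} 80 Z{\left(12 \right)} = \left(-3\right) 80 \cdot \frac{1}{8} = \left(-240\right) \frac{1}{8} = -30$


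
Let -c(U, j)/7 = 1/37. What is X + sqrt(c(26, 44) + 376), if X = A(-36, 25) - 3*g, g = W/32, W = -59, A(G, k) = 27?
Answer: 1041/32 + 3*sqrt(57165)/37 ≈ 51.917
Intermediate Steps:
c(U, j) = -7/37
g = -59/32 ≈ -1.8438
X = 1041/32 (X = 27 - 3*(-59/32) = 27 + 177/32 = 1041/32 ≈ 32.531)
X + sqrt(c(26, 44) + 376) = 1041/32 + sqrt(-7/37 + 376) = 1041/32 + sqrt(13905/37) = 1041/32 + 3*sqrt(57165)/37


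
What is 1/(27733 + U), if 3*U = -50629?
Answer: 3/32570 ≈ 9.2109e-5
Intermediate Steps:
U = -50629/3 (U = (⅓)*(-50629) = -50629/3 ≈ -16876.)
1/(27733 + U) = 1/(27733 - 50629/3) = 1/(32570/3) = 3/32570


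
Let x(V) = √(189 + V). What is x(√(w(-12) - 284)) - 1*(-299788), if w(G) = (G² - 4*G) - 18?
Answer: 299788 + √(189 + I*√110) ≈ 2.998e+5 + 0.3813*I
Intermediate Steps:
w(G) = -18 + G² - 4*G
x(√(w(-12) - 284)) - 1*(-299788) = √(189 + √((-18 + (-12)² - 4*(-12)) - 284)) - 1*(-299788) = √(189 + √((-18 + 144 + 48) - 284)) + 299788 = √(189 + √(174 - 284)) + 299788 = √(189 + √(-110)) + 299788 = √(189 + I*√110) + 299788 = 299788 + √(189 + I*√110)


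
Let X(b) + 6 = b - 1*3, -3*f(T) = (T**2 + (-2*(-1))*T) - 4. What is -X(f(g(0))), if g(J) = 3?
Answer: 38/3 ≈ 12.667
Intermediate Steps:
f(T) = 4/3 - 2*T/3 - T**2/3 (f(T) = -((T**2 + (-2*(-1))*T) - 4)/3 = -((T**2 + 2*T) - 4)/3 = -(-4 + T**2 + 2*T)/3 = 4/3 - 2*T/3 - T**2/3)
X(b) = -9 + b (X(b) = -6 + (b - 1*3) = -6 + (b - 3) = -6 + (-3 + b) = -9 + b)
-X(f(g(0))) = -(-9 + (4/3 - 2/3*3 - 1/3*3**2)) = -(-9 + (4/3 - 2 - 1/3*9)) = -(-9 + (4/3 - 2 - 3)) = -(-9 - 11/3) = -1*(-38/3) = 38/3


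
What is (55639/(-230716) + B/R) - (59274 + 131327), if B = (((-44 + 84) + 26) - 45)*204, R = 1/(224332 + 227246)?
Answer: 446290005272877/230716 ≈ 1.9344e+9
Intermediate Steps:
R = 1/451578 ≈ 2.2145e-6
B = 4284 (B = ((40 + 26) - 45)*204 = (66 - 45)*204 = 21*204 = 4284)
(55639/(-230716) + B/R) - (59274 + 131327) = (55639/(-230716) + 4284/(1/451578)) - (59274 + 131327) = (55639*(-1/230716) + 4284*451578) - 1*190601 = (-55639/230716 + 1934560152) - 190601 = 446333979973193/230716 - 190601 = 446290005272877/230716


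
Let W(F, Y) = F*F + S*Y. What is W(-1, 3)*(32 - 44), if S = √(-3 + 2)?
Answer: -12 - 36*I ≈ -12.0 - 36.0*I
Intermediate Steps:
S = I (S = √(-1) = I ≈ 1.0*I)
W(F, Y) = F² + I*Y (W(F, Y) = F*F + I*Y = F² + I*Y)
W(-1, 3)*(32 - 44) = ((-1)² + I*3)*(32 - 44) = (1 + 3*I)*(-12) = -12 - 36*I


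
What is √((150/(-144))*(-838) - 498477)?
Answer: I*√17913747/6 ≈ 705.41*I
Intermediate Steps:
√((150/(-144))*(-838) - 498477) = √((150*(-1/144))*(-838) - 498477) = √(-25/24*(-838) - 498477) = √(10475/12 - 498477) = √(-5971249/12) = I*√17913747/6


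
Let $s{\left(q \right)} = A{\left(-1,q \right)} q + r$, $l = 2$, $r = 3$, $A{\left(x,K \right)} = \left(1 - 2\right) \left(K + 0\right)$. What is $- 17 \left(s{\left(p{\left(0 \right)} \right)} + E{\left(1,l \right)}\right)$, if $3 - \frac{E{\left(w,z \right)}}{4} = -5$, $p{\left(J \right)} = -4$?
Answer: $-323$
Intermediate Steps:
$A{\left(x,K \right)} = - K$
$E{\left(w,z \right)} = 32$ ($E{\left(w,z \right)} = 12 - -20 = 12 + 20 = 32$)
$s{\left(q \right)} = 3 - q^{2}$ ($s{\left(q \right)} = - q q + 3 = - q^{2} + 3 = 3 - q^{2}$)
$- 17 \left(s{\left(p{\left(0 \right)} \right)} + E{\left(1,l \right)}\right) = - 17 \left(\left(3 - \left(-4\right)^{2}\right) + 32\right) = - 17 \left(\left(3 - 16\right) + 32\right) = - 17 \left(-13 + 32\right) = \left(-17\right) 19 = -323$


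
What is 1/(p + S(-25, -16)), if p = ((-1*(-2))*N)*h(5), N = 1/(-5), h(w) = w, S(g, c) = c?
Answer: -1/18 ≈ -0.055556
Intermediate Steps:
N = -1/5 ≈ -0.20000
p = -2 (p = (-1*(-2)*(-1/5))*5 = (2*(-1/5))*5 = -2/5*5 = -2)
1/(p + S(-25, -16)) = 1/(-2 - 16) = 1/(-18) = -1/18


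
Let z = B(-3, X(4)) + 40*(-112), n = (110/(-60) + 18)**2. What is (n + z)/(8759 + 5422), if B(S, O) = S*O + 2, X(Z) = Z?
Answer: -152231/510516 ≈ -0.29819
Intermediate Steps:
n = 9409/36 (n = (110*(-1/60) + 18)**2 = (-11/6 + 18)**2 = (97/6)**2 = 9409/36 ≈ 261.36)
B(S, O) = 2 + O*S (B(S, O) = O*S + 2 = 2 + O*S)
z = -4490 (z = (2 + 4*(-3)) + 40*(-112) = (2 - 12) - 4480 = -10 - 4480 = -4490)
(n + z)/(8759 + 5422) = (9409/36 - 4490)/(8759 + 5422) = -152231/36/14181 = -152231/36*1/14181 = -152231/510516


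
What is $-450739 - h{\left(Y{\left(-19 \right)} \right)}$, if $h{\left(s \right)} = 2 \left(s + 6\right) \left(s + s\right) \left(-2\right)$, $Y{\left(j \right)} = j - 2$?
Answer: $-448219$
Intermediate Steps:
$Y{\left(j \right)} = -2 + j$ ($Y{\left(j \right)} = j - 2 = -2 + j$)
$h{\left(s \right)} = - 8 s \left(6 + s\right)$ ($h{\left(s \right)} = 2 \left(6 + s\right) 2 s \left(-2\right) = 2 \cdot 2 s \left(6 + s\right) \left(-2\right) = 4 s \left(6 + s\right) \left(-2\right) = - 8 s \left(6 + s\right)$)
$-450739 - h{\left(Y{\left(-19 \right)} \right)} = -450739 - - 8 \left(-2 - 19\right) \left(6 - 21\right) = -450739 - \left(-8\right) \left(-21\right) \left(6 - 21\right) = -450739 - \left(-8\right) \left(-21\right) \left(-15\right) = -450739 - -2520 = -450739 + 2520 = -448219$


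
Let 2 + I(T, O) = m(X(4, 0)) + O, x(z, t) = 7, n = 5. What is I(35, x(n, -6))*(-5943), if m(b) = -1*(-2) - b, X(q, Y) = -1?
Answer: -47544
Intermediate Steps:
m(b) = 2 - b
I(T, O) = 1 + O (I(T, O) = -2 + ((2 - 1*(-1)) + O) = -2 + ((2 + 1) + O) = -2 + (3 + O) = 1 + O)
I(35, x(n, -6))*(-5943) = (1 + 7)*(-5943) = 8*(-5943) = -47544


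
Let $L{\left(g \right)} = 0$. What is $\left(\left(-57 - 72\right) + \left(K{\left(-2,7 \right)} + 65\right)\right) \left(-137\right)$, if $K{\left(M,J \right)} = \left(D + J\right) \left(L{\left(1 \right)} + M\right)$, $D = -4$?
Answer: $9590$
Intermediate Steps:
$K{\left(M,J \right)} = M \left(-4 + J\right)$ ($K{\left(M,J \right)} = \left(-4 + J\right) \left(0 + M\right) = \left(-4 + J\right) M = M \left(-4 + J\right)$)
$\left(\left(-57 - 72\right) + \left(K{\left(-2,7 \right)} + 65\right)\right) \left(-137\right) = \left(\left(-57 - 72\right) + \left(- 2 \left(-4 + 7\right) + 65\right)\right) \left(-137\right) = \left(\left(-57 - 72\right) + \left(\left(-2\right) 3 + 65\right)\right) \left(-137\right) = \left(-129 + \left(-6 + 65\right)\right) \left(-137\right) = \left(-129 + 59\right) \left(-137\right) = \left(-70\right) \left(-137\right) = 9590$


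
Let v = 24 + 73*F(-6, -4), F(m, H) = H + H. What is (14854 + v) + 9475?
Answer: 23769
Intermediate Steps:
F(m, H) = 2*H
v = -560 (v = 24 + 73*(2*(-4)) = 24 + 73*(-8) = 24 - 584 = -560)
(14854 + v) + 9475 = (14854 - 560) + 9475 = 14294 + 9475 = 23769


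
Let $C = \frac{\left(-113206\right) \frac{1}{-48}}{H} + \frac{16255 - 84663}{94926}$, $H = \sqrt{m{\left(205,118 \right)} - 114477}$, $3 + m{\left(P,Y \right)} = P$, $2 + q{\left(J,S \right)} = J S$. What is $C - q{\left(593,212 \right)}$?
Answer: $- \frac{5966797786}{47463} - \frac{56603 i \sqrt{4571}}{548520} \approx -1.2571 \cdot 10^{5} - 6.9767 i$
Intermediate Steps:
$q{\left(J,S \right)} = -2 + J S$
$m{\left(P,Y \right)} = -3 + P$
$H = 5 i \sqrt{4571}$ ($H = \sqrt{\left(-3 + 205\right) - 114477} = \sqrt{202 - 114477} = \sqrt{-114275} = 5 i \sqrt{4571} \approx 338.05 i$)
$C = - \frac{34204}{47463} - \frac{56603 i \sqrt{4571}}{548520}$ ($C = \frac{\left(-113206\right) \frac{1}{-48}}{5 i \sqrt{4571}} + \frac{16255 - 84663}{94926} = \left(-113206\right) \left(- \frac{1}{48}\right) \left(- \frac{i \sqrt{4571}}{22855}\right) - \frac{34204}{47463} = \frac{56603 \left(- \frac{i \sqrt{4571}}{22855}\right)}{24} - \frac{34204}{47463} = - \frac{56603 i \sqrt{4571}}{548520} - \frac{34204}{47463} = - \frac{34204}{47463} - \frac{56603 i \sqrt{4571}}{548520} \approx -0.72065 - 6.9767 i$)
$C - q{\left(593,212 \right)} = \left(- \frac{34204}{47463} - \frac{56603 i \sqrt{4571}}{548520}\right) - \left(-2 + 593 \cdot 212\right) = \left(- \frac{34204}{47463} - \frac{56603 i \sqrt{4571}}{548520}\right) - \left(-2 + 125716\right) = \left(- \frac{34204}{47463} - \frac{56603 i \sqrt{4571}}{548520}\right) - 125714 = - \frac{5966797786}{47463} - \frac{56603 i \sqrt{4571}}{548520}$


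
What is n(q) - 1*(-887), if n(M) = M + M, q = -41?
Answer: 805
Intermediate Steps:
n(M) = 2*M
n(q) - 1*(-887) = 2*(-41) - 1*(-887) = -82 + 887 = 805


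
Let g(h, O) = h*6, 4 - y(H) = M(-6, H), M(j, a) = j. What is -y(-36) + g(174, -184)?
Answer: 1034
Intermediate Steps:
y(H) = 10 (y(H) = 4 - 1*(-6) = 4 + 6 = 10)
g(h, O) = 6*h
-y(-36) + g(174, -184) = -1*10 + 6*174 = -10 + 1044 = 1034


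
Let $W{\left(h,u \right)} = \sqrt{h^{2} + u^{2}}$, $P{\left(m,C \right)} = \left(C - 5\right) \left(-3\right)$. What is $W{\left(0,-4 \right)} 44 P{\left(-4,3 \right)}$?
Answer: $1056$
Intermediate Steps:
$P{\left(m,C \right)} = 15 - 3 C$ ($P{\left(m,C \right)} = \left(-5 + C\right) \left(-3\right) = 15 - 3 C$)
$W{\left(0,-4 \right)} 44 P{\left(-4,3 \right)} = \sqrt{0^{2} + \left(-4\right)^{2}} \cdot 44 \left(15 - 9\right) = \sqrt{0 + 16} \cdot 44 \left(15 - 9\right) = \sqrt{16} \cdot 44 \cdot 6 = 4 \cdot 44 \cdot 6 = 176 \cdot 6 = 1056$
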